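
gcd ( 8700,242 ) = 2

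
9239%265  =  229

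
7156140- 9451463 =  -2295323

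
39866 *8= 318928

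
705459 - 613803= 91656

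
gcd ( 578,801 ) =1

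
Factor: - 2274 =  - 2^1*3^1*379^1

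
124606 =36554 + 88052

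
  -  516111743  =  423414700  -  939526443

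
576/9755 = 576/9755  =  0.06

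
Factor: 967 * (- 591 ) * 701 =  - 400619397=-3^1 * 197^1*701^1 * 967^1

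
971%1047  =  971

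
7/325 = 7/325 = 0.02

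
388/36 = 97/9 = 10.78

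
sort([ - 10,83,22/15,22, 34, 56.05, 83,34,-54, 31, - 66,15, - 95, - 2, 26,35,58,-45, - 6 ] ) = [ - 95,-66 ,  -  54, - 45,-10,-6, - 2, 22/15, 15, 22,26, 31,34, 34,35,56.05,58,83, 83 ]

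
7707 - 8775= - 1068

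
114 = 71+43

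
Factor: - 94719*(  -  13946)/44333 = 1320951174/44333 = 2^1*3^1*19^1 *43^(-1)*367^1*1031^( - 1)*31573^1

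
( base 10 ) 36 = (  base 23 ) 1d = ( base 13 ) 2A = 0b100100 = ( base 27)19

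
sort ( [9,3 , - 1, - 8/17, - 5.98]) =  [ - 5.98, - 1,  -  8/17,3, 9] 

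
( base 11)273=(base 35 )97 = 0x142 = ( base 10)322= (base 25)CM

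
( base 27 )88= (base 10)224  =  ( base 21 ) AE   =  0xE0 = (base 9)268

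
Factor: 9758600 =2^3*5^2*59^1*827^1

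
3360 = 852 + 2508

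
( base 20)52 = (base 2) 1100110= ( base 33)33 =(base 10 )102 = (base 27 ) 3L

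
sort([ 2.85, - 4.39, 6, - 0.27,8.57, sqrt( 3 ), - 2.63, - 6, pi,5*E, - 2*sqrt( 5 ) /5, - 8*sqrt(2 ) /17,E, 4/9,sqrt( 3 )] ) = [ - 6,-4.39,-2.63, - 2*sqrt( 5)/5, - 8*sqrt(2)/17, - 0.27, 4/9, sqrt ( 3), sqrt ( 3 ),  E, 2.85, pi,6,8.57,5 *E]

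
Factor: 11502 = 2^1*3^4*71^1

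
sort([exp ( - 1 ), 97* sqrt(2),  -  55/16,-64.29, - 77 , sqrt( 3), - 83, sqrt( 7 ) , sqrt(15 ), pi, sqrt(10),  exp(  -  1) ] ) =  [ - 83,-77, - 64.29, - 55/16, exp( - 1),exp(-1 ), sqrt(3), sqrt(7), pi , sqrt( 10),sqrt (15),97*sqrt(2) ] 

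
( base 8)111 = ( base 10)73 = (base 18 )41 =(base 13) 58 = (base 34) 25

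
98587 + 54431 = 153018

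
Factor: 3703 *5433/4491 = 3^(-1)*7^1*23^2*499^( - 1)*1811^1=   6706133/1497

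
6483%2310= 1863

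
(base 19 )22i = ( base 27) 11M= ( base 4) 30022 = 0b1100001010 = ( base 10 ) 778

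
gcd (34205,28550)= 5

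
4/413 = 4/413 =0.01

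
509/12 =42 + 5/12 = 42.42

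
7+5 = 12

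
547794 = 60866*9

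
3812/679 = 5 + 417/679=5.61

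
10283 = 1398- - 8885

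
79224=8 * 9903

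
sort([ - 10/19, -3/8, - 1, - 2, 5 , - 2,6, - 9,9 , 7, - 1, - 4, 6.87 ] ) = [ - 9, - 4, - 2, - 2, - 1, - 1 , - 10/19, - 3/8, 5,6,6.87,7,9 ]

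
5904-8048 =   -  2144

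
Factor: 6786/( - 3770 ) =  - 3^2*5^ ( - 1 ) = - 9/5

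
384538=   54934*7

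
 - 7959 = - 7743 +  - 216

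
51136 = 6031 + 45105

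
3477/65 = 3477/65 = 53.49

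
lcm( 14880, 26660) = 639840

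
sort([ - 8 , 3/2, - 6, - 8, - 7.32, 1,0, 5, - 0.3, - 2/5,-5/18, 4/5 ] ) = [  -  8,-8,-7.32,  -  6,-2/5, - 0.3, - 5/18, 0,4/5, 1, 3/2,  5]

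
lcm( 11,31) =341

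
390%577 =390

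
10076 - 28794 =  - 18718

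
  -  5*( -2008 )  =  10040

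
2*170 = 340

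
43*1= 43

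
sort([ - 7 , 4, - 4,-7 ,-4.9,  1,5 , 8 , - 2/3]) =[ - 7, - 7, - 4.9 ,-4,-2/3, 1, 4 , 5,  8 ] 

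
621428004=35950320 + 585477684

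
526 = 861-335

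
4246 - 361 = 3885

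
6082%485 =262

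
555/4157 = 555/4157 = 0.13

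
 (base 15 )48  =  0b1000100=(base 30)28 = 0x44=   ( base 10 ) 68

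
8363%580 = 243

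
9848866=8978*1097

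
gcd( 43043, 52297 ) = 7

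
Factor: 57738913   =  29^1*653^1 * 3049^1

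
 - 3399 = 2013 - 5412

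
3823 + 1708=5531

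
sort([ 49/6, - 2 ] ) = [ - 2,49/6 ]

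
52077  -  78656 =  - 26579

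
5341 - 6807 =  - 1466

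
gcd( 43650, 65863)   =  97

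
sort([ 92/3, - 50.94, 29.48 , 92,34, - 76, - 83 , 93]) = [ -83,- 76, - 50.94,29.48,92/3, 34,92, 93 ] 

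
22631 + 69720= 92351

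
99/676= 99/676 =0.15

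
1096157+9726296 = 10822453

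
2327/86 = 27 + 5/86 = 27.06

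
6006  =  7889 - 1883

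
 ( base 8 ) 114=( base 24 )34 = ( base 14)56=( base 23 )37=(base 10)76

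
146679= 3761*39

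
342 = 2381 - 2039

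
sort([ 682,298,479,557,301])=[ 298,301 , 479,557,682]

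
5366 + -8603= - 3237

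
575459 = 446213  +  129246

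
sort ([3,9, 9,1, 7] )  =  [1,3, 7,9,9]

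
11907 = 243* 49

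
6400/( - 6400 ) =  - 1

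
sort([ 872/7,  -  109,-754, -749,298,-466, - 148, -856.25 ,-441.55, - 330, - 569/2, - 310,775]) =[  -  856.25,-754,-749,-466, - 441.55,- 330, - 310 ,-569/2,-148, -109,872/7,298,775]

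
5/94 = 5/94 = 0.05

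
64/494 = 32/247 = 0.13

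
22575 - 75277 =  - 52702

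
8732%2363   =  1643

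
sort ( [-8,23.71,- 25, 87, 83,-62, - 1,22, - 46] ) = [ - 62, - 46,- 25, - 8, - 1,22,23.71,83,87 ] 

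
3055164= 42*72742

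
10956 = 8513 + 2443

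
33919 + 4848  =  38767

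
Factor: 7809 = 3^1*19^1*137^1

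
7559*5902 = 44613218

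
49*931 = 45619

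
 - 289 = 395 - 684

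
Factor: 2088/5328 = 29/74 =2^( - 1)*29^1  *37^( - 1)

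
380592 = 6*63432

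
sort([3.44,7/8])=[7/8,3.44]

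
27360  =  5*5472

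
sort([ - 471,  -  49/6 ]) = [ - 471, - 49/6]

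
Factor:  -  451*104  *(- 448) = 21012992 = 2^9 * 7^1 * 11^1*13^1*41^1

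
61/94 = 61/94 = 0.65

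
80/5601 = 80/5601=0.01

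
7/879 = 7/879 =0.01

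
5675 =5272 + 403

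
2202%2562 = 2202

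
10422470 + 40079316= 50501786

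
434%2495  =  434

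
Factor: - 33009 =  - 3^1 * 11003^1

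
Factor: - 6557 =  - 79^1*83^1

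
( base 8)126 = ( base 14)62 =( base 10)86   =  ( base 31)2O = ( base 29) 2s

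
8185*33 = 270105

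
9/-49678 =-1 + 49669/49678 =- 0.00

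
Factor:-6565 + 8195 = 1630 = 2^1 * 5^1*163^1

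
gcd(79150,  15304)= 2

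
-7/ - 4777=7/4777 = 0.00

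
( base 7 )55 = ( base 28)1c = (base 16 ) 28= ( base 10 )40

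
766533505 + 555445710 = 1321979215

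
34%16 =2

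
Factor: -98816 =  - 2^9 *193^1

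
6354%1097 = 869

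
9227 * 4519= 41696813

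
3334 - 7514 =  - 4180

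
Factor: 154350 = 2^1*3^2*5^2*7^3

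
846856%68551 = 24244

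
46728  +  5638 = 52366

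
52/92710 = 26/46355 = 0.00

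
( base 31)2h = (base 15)54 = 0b1001111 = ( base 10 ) 79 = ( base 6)211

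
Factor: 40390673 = 433^1*93281^1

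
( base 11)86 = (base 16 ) 5E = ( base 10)94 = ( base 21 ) 4a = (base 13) 73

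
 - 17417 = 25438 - 42855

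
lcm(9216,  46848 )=562176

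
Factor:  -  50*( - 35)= 1750 = 2^1 * 5^3*7^1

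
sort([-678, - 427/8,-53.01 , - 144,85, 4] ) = [ - 678, - 144, -427/8, - 53.01,4, 85 ] 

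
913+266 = 1179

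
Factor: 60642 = 2^1 * 3^3*1123^1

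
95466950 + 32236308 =127703258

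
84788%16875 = 413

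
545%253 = 39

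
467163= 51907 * 9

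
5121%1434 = 819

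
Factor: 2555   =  5^1*7^1*73^1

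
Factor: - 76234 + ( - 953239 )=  - 1029473^1=-1029473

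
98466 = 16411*6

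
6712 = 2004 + 4708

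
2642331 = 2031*1301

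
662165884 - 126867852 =535298032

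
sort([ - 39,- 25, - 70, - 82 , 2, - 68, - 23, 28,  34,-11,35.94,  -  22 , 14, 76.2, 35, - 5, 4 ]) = [ - 82, - 70 , - 68,  -  39,-25,-23,-22, - 11, - 5,2, 4 , 14, 28, 34, 35 , 35.94, 76.2 ] 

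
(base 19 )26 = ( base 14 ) 32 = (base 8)54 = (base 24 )1K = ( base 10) 44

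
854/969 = 854/969 =0.88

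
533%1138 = 533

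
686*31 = 21266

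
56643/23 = 56643/23 =2462.74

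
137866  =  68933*2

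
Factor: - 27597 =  - 3^1*9199^1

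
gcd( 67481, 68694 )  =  1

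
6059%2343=1373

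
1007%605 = 402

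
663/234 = 17/6 = 2.83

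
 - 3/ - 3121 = 3/3121 = 0.00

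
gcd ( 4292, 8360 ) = 4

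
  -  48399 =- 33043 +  - 15356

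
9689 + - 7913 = 1776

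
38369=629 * 61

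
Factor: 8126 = 2^1 * 17^1*239^1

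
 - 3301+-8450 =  - 11751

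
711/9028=711/9028  =  0.08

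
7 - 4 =3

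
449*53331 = 23945619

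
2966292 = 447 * 6636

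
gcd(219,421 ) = 1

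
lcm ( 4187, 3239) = 171667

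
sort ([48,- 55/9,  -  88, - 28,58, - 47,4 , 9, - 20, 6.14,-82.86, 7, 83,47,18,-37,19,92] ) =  [ - 88 ,  -  82.86,-47,  -  37, - 28 , - 20, - 55/9, 4,6.14,  7,9,18, 19,47,48,58,83,92] 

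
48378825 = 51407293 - 3028468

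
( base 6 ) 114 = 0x2E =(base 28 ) 1i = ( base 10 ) 46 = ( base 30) 1g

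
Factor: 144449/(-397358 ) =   -  293/806 = - 2^( - 1)*13^( - 1 )*31^ (  -  1)*293^1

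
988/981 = 988/981 = 1.01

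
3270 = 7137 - 3867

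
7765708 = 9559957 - 1794249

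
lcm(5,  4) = 20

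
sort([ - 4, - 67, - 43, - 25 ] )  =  [ - 67,- 43, - 25, - 4]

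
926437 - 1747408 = -820971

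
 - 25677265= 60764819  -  86442084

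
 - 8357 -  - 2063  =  -6294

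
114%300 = 114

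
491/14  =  35 + 1/14=35.07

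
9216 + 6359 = 15575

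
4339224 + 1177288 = 5516512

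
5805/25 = 1161/5 =232.20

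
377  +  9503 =9880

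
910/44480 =91/4448= 0.02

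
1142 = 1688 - 546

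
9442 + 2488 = 11930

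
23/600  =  23/600 = 0.04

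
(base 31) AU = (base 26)D2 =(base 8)524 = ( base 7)664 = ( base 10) 340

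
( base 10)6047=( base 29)75f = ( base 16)179f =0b1011110011111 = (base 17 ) 13FC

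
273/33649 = 39/4807 = 0.01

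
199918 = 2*99959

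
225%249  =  225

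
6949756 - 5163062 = 1786694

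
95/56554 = 95/56554 =0.00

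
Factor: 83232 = 2^5*3^2 * 17^2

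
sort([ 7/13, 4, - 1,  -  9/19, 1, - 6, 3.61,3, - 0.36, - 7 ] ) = [-7,-6, - 1, - 9/19, - 0.36,7/13, 1,3,3.61 , 4]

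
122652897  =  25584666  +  97068231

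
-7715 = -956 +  - 6759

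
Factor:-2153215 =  - 5^1*37^1 * 103^1*113^1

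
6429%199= 61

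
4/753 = 4/753 =0.01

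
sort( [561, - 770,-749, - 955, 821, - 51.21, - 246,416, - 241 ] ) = [  -  955, - 770, - 749 , - 246,-241, - 51.21 , 416,561,  821]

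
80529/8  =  80529/8 = 10066.12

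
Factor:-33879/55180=  -  2^( - 2)*3^1*5^ ( - 1 )*23^1*31^(-1 )*89^(  -  1 )*491^1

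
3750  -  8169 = - 4419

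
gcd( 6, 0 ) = 6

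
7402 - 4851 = 2551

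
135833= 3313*41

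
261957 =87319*3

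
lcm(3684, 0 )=0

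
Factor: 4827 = 3^1*1609^1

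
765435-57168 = 708267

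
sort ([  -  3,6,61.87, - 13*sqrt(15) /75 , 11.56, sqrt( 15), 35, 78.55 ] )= [ - 3, - 13*sqrt (15)/75, sqrt(  15) , 6,11.56,35,  61.87,78.55]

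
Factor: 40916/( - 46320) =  - 2^(-2 )*3^(-1)*5^( - 1 ) *53^1 = -53/60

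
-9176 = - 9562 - - 386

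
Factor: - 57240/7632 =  - 2^( - 1 )*3^1*5^1 = - 15/2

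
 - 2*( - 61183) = 122366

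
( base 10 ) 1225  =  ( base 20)315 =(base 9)1611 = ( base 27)1IA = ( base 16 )4c9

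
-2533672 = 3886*( - 652)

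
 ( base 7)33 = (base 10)24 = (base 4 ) 120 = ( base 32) O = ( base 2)11000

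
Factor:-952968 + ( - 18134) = -971102  =  - 2^1 * 11^1*37^1*1193^1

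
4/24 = 1/6 = 0.17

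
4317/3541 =1 + 776/3541 = 1.22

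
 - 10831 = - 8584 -2247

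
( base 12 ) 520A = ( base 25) e7d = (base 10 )8938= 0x22ea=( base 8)21352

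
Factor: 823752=2^3 * 3^2*17^1*673^1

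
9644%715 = 349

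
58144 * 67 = 3895648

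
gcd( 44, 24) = 4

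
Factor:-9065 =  -5^1*7^2 * 37^1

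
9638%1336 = 286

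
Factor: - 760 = - 2^3*5^1 * 19^1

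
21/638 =21/638  =  0.03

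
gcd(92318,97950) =2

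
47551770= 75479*630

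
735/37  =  19 + 32/37=19.86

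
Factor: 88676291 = 11^1*8061481^1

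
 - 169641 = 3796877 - 3966518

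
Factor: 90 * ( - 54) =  - 4860 = - 2^2*3^5 *5^1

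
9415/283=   33+76/283=33.27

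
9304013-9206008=98005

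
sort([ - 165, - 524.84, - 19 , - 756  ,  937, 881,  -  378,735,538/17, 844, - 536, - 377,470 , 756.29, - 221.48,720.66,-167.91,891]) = [ - 756,-536, - 524.84 , - 378  , - 377, - 221.48,  -  167.91, - 165, - 19, 538/17,470,720.66 , 735, 756.29,844, 881 , 891,  937] 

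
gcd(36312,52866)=534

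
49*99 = 4851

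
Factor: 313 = 313^1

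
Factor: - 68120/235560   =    -  3^( - 1) * 131^1*151^(  -  1) = -131/453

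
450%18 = 0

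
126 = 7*18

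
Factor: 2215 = 5^1* 443^1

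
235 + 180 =415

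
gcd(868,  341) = 31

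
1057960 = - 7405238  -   - 8463198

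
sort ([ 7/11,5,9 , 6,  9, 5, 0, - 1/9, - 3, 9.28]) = [ - 3, - 1/9,0 , 7/11, 5,5 , 6,9,9,9.28]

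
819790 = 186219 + 633571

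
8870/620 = 887/62 = 14.31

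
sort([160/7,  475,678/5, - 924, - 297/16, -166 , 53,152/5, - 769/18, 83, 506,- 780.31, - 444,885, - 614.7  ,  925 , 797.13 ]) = [ - 924, - 780.31,-614.7, - 444, - 166, - 769/18, - 297/16, 160/7  ,  152/5,53,  83,  678/5, 475, 506,797.13,885,  925] 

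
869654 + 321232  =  1190886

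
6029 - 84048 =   -  78019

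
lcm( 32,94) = 1504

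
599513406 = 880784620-281271214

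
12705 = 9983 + 2722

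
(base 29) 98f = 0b1111010001000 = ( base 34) 6pu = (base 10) 7816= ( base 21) hf4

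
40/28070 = 4/2807 = 0.00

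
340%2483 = 340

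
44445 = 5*8889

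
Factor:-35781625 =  - 5^3 * 11^1*53^1*491^1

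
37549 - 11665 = 25884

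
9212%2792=836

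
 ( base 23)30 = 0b1000101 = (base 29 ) 2b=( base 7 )126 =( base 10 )69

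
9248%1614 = 1178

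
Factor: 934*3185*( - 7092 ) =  - 2^3*3^2 * 5^1*7^2*13^1 * 197^1 *467^1 = - 21097210680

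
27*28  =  756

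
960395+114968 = 1075363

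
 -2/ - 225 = 2/225= 0.01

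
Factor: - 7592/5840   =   - 13/10 = - 2^ ( - 1 )*5^(-1)*13^1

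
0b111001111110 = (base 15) 1175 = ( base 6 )25102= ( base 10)3710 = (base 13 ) 18C5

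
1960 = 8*245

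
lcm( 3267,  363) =3267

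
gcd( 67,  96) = 1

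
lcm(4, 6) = 12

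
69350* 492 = 34120200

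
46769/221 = 211 + 138/221 = 211.62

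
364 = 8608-8244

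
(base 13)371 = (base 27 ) m5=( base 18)1F5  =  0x257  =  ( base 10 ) 599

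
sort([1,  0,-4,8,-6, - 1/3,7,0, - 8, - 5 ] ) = [  -  8, - 6,-5 , - 4, - 1/3,0, 0, 1,7, 8] 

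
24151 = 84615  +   - 60464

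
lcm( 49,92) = 4508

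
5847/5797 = 1+50/5797 = 1.01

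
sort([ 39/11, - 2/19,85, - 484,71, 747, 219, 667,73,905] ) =[ - 484, - 2/19,39/11,71,73, 85,219,667 , 747,905]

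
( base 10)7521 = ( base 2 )1110101100001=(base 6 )54453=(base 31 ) 7pj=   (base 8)16541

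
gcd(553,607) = 1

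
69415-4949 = 64466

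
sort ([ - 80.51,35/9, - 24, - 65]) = [ - 80.51, - 65, - 24, 35/9]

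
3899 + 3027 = 6926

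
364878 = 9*40542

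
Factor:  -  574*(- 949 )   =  2^1*7^1*13^1 * 41^1*73^1 =544726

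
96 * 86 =8256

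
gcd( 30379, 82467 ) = 17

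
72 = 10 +62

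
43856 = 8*5482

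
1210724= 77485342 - 76274618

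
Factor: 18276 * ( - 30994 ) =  - 566446344 =- 2^3*3^1*1523^1*15497^1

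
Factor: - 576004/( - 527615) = 2^2 * 5^(-1) * 13^1*19^1*181^( - 1) = 988/905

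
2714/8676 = 1357/4338 = 0.31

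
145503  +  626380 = 771883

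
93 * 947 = 88071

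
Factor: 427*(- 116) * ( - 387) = 2^2*3^2 * 7^1  *  29^1*43^1*61^1  =  19168884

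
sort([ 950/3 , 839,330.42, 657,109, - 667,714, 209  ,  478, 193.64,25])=[ - 667, 25, 109,193.64, 209, 950/3  ,  330.42, 478,657 , 714, 839] 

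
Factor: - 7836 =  - 2^2*3^1*653^1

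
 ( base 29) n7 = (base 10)674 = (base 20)1de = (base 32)L2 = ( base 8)1242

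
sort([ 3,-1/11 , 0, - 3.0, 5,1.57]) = [-3.0, - 1/11,  0, 1.57,3,  5 ]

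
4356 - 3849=507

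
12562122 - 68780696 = -56218574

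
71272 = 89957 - 18685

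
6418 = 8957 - 2539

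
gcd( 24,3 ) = 3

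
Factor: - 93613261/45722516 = - 13373323/6531788 = -  2^( - 2)*173^( - 1 )*2477^1*5399^1*9439^ ( - 1)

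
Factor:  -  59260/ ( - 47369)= 2^2 * 5^1*7^(- 1)*67^(-1)*101^( - 1 )*2963^1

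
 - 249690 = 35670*(  -  7 )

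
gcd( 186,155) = 31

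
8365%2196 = 1777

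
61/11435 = 61/11435 = 0.01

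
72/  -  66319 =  - 1+66247/66319 = - 0.00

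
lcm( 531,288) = 16992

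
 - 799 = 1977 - 2776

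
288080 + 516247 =804327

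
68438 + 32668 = 101106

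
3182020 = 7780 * 409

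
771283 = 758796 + 12487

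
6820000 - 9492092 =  - 2672092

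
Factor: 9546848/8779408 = 596678/548713= 2^1 * 11^( - 1)*83^(-1)*601^( - 1 ) * 298339^1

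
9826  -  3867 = 5959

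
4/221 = 4/221  =  0.02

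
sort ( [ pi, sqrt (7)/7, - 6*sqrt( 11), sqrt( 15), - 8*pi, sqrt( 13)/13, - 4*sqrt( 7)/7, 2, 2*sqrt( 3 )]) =[-8*pi, - 6*sqrt ( 11), - 4*sqrt(7)/7, sqrt( 13 )/13,sqrt( 7)/7,2,pi,2*sqrt(3), sqrt( 15)] 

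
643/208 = 643/208 = 3.09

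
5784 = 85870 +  - 80086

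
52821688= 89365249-36543561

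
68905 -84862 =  - 15957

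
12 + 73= 85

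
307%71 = 23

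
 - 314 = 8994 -9308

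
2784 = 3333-549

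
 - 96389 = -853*113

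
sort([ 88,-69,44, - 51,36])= [-69, - 51,36, 44,88]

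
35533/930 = 35533/930 = 38.21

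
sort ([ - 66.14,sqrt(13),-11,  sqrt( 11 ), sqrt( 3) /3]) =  [-66.14 , -11 , sqrt(3 ) /3,sqrt( 11 ),  sqrt ( 13)]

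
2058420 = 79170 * 26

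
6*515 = 3090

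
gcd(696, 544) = 8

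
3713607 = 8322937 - 4609330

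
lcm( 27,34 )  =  918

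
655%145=75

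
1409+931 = 2340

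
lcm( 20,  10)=20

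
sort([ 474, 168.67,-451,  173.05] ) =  [ - 451,168.67,173.05,  474] 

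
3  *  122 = 366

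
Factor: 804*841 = 2^2* 3^1*29^2 * 67^1   =  676164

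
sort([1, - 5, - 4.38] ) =[ -5, - 4.38,  1] 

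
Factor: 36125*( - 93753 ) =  - 3^2*5^3*11^1 * 17^2 * 947^1 =-3386827125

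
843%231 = 150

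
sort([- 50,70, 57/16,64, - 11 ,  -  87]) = [ - 87, - 50,  -  11, 57/16,64, 70]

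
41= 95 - 54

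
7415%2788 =1839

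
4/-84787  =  - 1+84783/84787 = -  0.00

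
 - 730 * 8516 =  -6216680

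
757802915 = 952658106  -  194855191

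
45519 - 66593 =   -  21074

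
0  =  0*946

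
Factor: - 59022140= -2^2*5^1 *23^1*31^1 * 4139^1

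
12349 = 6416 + 5933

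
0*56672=0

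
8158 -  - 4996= 13154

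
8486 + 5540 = 14026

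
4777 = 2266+2511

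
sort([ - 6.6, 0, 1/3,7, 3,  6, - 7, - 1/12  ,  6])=[ - 7, - 6.6, - 1/12,  0,1/3,3,6,6, 7 ] 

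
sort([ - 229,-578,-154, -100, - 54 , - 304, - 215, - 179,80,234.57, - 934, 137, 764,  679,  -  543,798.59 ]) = [ - 934  , - 578, - 543, - 304, - 229, - 215,-179, - 154,  -  100, - 54,80,137,234.57,  679, 764 , 798.59]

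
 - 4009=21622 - 25631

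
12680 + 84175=96855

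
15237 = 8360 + 6877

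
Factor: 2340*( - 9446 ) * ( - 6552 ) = 2^6*3^4*5^1*7^1*13^2*4723^1 = 144823049280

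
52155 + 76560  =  128715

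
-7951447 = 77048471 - 84999918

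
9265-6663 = 2602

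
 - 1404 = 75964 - 77368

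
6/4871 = 6/4871=0.00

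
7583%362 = 343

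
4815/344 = 4815/344 = 14.00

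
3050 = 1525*2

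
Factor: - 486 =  - 2^1*3^5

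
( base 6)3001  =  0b1010001001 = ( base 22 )17b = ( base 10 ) 649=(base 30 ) lj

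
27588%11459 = 4670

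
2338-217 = 2121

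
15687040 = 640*24511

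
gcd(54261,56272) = 1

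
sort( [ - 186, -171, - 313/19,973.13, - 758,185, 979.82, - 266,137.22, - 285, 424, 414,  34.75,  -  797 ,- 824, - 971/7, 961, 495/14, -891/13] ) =[  -  824, - 797, - 758, - 285, - 266,-186, - 171, - 971/7, - 891/13, - 313/19,34.75,495/14,137.22 , 185,414, 424, 961,  973.13, 979.82] 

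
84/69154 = 42/34577 = 0.00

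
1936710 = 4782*405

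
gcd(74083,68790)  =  1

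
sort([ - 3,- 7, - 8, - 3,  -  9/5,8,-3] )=[ - 8, - 7,-3, - 3, - 3, - 9/5, 8 ]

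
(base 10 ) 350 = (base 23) F5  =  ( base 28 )CE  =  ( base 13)20c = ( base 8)536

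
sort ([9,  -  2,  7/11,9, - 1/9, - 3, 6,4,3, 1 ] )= [ -3, - 2, -1/9,7/11,  1 , 3, 4, 6, 9, 9 ] 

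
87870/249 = 29290/83 = 352.89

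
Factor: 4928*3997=2^6*7^2*11^1*571^1 =19697216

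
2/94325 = 2/94325 =0.00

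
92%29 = 5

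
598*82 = 49036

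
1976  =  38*52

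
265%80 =25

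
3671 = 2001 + 1670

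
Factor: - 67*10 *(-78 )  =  2^2*3^1*5^1*13^1*67^1 =52260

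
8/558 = 4/279 = 0.01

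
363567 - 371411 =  - 7844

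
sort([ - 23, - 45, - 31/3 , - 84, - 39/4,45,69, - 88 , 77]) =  [ - 88, - 84, - 45, - 23, - 31/3, - 39/4,45,69,77 ]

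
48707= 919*53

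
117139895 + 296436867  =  413576762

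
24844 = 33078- 8234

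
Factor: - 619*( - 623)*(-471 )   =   - 181635027 = - 3^1*7^1 * 89^1*157^1*619^1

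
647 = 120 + 527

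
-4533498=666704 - 5200202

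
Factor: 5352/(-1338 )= - 2^2 = - 4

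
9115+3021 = 12136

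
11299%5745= 5554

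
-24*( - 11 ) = 264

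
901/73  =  901/73  =  12.34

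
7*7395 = 51765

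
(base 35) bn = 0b110011000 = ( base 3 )120010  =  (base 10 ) 408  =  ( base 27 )F3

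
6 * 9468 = 56808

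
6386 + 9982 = 16368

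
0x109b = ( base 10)4251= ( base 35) 3GG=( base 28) 5BN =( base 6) 31403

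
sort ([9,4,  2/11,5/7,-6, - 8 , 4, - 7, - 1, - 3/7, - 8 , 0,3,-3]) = [ - 8, - 8, - 7,- 6,-3, - 1, - 3/7,0, 2/11,5/7,3,4, 4,9]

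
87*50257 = 4372359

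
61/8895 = 61/8895 = 0.01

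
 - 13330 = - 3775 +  - 9555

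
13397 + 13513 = 26910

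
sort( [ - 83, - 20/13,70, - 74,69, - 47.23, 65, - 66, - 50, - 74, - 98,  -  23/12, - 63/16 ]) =[ - 98, - 83, - 74, - 74 , -66, - 50, - 47.23, -63/16, - 23/12, - 20/13,65,69, 70]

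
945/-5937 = -315/1979= - 0.16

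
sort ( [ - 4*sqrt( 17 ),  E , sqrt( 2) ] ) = [ - 4*sqrt( 17),sqrt( 2 ), E ]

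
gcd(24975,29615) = 5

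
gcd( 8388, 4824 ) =36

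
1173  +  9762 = 10935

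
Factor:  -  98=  - 2^1 *7^2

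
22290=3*7430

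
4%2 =0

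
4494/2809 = 1  +  1685/2809 = 1.60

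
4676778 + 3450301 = 8127079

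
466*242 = 112772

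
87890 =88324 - 434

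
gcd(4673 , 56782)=1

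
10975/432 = 25 + 175/432 = 25.41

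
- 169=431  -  600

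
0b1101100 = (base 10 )108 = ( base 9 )130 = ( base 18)60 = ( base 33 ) 39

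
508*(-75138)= - 38170104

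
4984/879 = 4984/879 = 5.67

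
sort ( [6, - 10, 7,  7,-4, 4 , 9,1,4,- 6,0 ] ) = [ - 10, - 6, - 4, 0, 1, 4, 4, 6, 7, 7, 9]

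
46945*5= 234725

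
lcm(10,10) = 10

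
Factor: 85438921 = 85438921^1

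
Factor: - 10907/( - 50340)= 13/60=2^( - 2)*3^( - 1 )*5^( - 1)*13^1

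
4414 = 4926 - 512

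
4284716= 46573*92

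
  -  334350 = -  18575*18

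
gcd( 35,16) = 1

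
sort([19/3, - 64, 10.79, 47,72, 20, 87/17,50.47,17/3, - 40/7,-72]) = [ - 72, - 64,-40/7,87/17,17/3,19/3, 10.79 , 20,  47, 50.47,72 ] 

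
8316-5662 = 2654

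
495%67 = 26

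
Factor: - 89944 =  - 2^3*11243^1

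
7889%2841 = 2207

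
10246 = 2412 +7834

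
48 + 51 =99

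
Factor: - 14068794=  - 2^1*3^1*67^1*79^1*443^1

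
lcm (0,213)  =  0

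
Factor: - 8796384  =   - 2^5*3^3 * 10181^1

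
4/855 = 4/855 = 0.00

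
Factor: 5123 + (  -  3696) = 1427^1  =  1427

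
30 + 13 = 43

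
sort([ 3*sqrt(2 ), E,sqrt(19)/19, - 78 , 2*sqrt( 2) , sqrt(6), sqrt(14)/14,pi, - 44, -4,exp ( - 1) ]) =[ - 78, - 44,-4, sqrt( 19)/19,sqrt(14)/14, exp( - 1),sqrt (6),E,2*sqrt( 2), pi, 3*sqrt( 2)] 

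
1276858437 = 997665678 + 279192759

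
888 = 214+674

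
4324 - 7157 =-2833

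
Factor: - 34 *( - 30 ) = 2^2*3^1*5^1 * 17^1 = 1020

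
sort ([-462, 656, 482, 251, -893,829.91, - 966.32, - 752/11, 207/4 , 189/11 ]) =[ - 966.32, - 893, - 462, - 752/11,  189/11,207/4,251,482 , 656,  829.91] 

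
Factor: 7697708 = 2^2*457^1*4211^1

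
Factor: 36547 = 7^1*23^1*227^1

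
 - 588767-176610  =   - 765377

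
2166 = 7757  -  5591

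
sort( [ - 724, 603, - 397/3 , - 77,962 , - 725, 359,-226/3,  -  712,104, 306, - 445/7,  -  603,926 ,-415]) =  [ - 725, - 724, - 712,  -  603, - 415,-397/3, - 77,-226/3,  -  445/7, 104, 306 , 359, 603, 926, 962]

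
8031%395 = 131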